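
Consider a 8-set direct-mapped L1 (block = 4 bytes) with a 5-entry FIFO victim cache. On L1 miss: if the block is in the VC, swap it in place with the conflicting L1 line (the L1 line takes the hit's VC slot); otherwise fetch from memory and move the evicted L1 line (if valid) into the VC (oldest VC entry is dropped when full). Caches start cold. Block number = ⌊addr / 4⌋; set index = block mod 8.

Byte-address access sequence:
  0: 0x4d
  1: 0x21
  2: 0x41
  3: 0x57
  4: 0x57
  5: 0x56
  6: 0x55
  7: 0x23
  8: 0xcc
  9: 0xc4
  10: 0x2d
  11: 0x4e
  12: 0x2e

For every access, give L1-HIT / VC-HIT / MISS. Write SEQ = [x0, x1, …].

SEQ = [MISS, MISS, MISS, MISS, L1-HIT, L1-HIT, L1-HIT, VC-HIT, MISS, MISS, MISS, VC-HIT, VC-HIT]

  [0] addr=0x4d blk=19 s=3: MISS | VC []
  [1] addr=0x21 blk=8 s=0: MISS | VC []
  [2] addr=0x41 blk=16 s=0: MISS | VC [8]
  [3] addr=0x57 blk=21 s=5: MISS | VC [8]
  [4] addr=0x57 blk=21 s=5: L1-HIT | VC [8]
  [5] addr=0x56 blk=21 s=5: L1-HIT | VC [8]
  [6] addr=0x55 blk=21 s=5: L1-HIT | VC [8]
  [7] addr=0x23 blk=8 s=0: VC-HIT | VC [16]
  [8] addr=0xcc blk=51 s=3: MISS | VC [16, 19]
  [9] addr=0xc4 blk=49 s=1: MISS | VC [16, 19]
  [10] addr=0x2d blk=11 s=3: MISS | VC [16, 19, 51]
  [11] addr=0x4e blk=19 s=3: VC-HIT | VC [16, 11, 51]
  [12] addr=0x2e blk=11 s=3: VC-HIT | VC [16, 19, 51]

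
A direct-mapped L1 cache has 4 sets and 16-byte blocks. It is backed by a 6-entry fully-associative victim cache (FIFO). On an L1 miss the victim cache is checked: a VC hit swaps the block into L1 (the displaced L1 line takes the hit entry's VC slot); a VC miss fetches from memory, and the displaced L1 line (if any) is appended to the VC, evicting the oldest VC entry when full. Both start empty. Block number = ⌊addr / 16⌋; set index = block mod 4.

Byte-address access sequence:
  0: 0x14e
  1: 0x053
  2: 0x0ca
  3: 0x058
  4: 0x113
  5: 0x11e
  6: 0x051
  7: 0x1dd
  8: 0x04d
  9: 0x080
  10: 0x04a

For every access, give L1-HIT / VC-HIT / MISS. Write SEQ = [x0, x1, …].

SEQ = [MISS, MISS, MISS, L1-HIT, MISS, L1-HIT, VC-HIT, MISS, MISS, MISS, VC-HIT]

#0 0x14e→b20/s0 MISS; vc=[]
#1 0x53→b5/s1 MISS; vc=[]
#2 0xca→b12/s0 MISS; vc=[20]
#3 0x58→b5/s1 L1-HIT; vc=[20]
#4 0x113→b17/s1 MISS; vc=[20,5]
#5 0x11e→b17/s1 L1-HIT; vc=[20,5]
#6 0x51→b5/s1 VC-HIT; vc=[20,17]
#7 0x1dd→b29/s1 MISS; vc=[20,17,5]
#8 0x4d→b4/s0 MISS; vc=[20,17,5,12]
#9 0x80→b8/s0 MISS; vc=[20,17,5,12,4]
#10 0x4a→b4/s0 VC-HIT; vc=[20,17,5,12,8]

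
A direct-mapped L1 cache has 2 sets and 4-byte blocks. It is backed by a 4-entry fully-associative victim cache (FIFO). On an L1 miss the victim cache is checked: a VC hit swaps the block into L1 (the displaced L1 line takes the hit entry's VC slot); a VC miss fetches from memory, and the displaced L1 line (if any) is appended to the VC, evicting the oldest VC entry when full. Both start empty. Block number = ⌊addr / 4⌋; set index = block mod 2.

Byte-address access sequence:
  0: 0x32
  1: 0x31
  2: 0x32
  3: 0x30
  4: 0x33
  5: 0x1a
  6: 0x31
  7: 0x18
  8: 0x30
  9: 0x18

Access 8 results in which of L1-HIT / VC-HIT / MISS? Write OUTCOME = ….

  [0] addr=0x32 blk=12 s=0: MISS | VC []
  [1] addr=0x31 blk=12 s=0: L1-HIT | VC []
  [2] addr=0x32 blk=12 s=0: L1-HIT | VC []
  [3] addr=0x30 blk=12 s=0: L1-HIT | VC []
  [4] addr=0x33 blk=12 s=0: L1-HIT | VC []
  [5] addr=0x1a blk=6 s=0: MISS | VC [12]
  [6] addr=0x31 blk=12 s=0: VC-HIT | VC [6]
  [7] addr=0x18 blk=6 s=0: VC-HIT | VC [12]
  [8] addr=0x30 blk=12 s=0: VC-HIT | VC [6]
  [9] addr=0x18 blk=6 s=0: VC-HIT | VC [12]

OUTCOME = VC-HIT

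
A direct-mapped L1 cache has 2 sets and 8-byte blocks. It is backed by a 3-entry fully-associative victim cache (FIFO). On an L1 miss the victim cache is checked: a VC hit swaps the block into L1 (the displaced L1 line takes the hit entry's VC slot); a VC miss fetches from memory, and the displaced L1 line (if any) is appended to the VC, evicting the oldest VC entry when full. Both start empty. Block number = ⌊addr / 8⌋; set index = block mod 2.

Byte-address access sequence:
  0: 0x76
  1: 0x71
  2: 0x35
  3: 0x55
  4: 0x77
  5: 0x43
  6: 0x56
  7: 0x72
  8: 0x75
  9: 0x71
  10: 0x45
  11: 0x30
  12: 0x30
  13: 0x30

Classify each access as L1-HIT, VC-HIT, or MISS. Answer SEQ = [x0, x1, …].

  [0] addr=0x76 blk=14 s=0: MISS | VC []
  [1] addr=0x71 blk=14 s=0: L1-HIT | VC []
  [2] addr=0x35 blk=6 s=0: MISS | VC [14]
  [3] addr=0x55 blk=10 s=0: MISS | VC [14, 6]
  [4] addr=0x77 blk=14 s=0: VC-HIT | VC [10, 6]
  [5] addr=0x43 blk=8 s=0: MISS | VC [10, 6, 14]
  [6] addr=0x56 blk=10 s=0: VC-HIT | VC [8, 6, 14]
  [7] addr=0x72 blk=14 s=0: VC-HIT | VC [8, 6, 10]
  [8] addr=0x75 blk=14 s=0: L1-HIT | VC [8, 6, 10]
  [9] addr=0x71 blk=14 s=0: L1-HIT | VC [8, 6, 10]
  [10] addr=0x45 blk=8 s=0: VC-HIT | VC [14, 6, 10]
  [11] addr=0x30 blk=6 s=0: VC-HIT | VC [14, 8, 10]
  [12] addr=0x30 blk=6 s=0: L1-HIT | VC [14, 8, 10]
  [13] addr=0x30 blk=6 s=0: L1-HIT | VC [14, 8, 10]

SEQ = [MISS, L1-HIT, MISS, MISS, VC-HIT, MISS, VC-HIT, VC-HIT, L1-HIT, L1-HIT, VC-HIT, VC-HIT, L1-HIT, L1-HIT]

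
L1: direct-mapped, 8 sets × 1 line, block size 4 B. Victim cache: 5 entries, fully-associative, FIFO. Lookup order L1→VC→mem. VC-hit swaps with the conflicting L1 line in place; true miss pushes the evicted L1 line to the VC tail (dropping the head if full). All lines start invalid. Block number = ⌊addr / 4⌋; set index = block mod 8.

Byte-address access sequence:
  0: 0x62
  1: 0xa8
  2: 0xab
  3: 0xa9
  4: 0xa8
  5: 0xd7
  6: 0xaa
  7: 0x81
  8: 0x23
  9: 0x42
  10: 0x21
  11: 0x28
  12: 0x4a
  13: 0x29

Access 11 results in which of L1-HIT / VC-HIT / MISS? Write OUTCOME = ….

0: 0x62 (blk 24, set 0) → MISS  vc=[]
1: 0xa8 (blk 42, set 2) → MISS  vc=[]
2: 0xab (blk 42, set 2) → L1-HIT  vc=[]
3: 0xa9 (blk 42, set 2) → L1-HIT  vc=[]
4: 0xa8 (blk 42, set 2) → L1-HIT  vc=[]
5: 0xd7 (blk 53, set 5) → MISS  vc=[]
6: 0xaa (blk 42, set 2) → L1-HIT  vc=[]
7: 0x81 (blk 32, set 0) → MISS  vc=[24]
8: 0x23 (blk 8, set 0) → MISS  vc=[24, 32]
9: 0x42 (blk 16, set 0) → MISS  vc=[24, 32, 8]
10: 0x21 (blk 8, set 0) → VC-HIT  vc=[24, 32, 16]
11: 0x28 (blk 10, set 2) → MISS  vc=[24, 32, 16, 42]
12: 0x4a (blk 18, set 2) → MISS  vc=[24, 32, 16, 42, 10]
13: 0x29 (blk 10, set 2) → VC-HIT  vc=[24, 32, 16, 42, 18]

OUTCOME = MISS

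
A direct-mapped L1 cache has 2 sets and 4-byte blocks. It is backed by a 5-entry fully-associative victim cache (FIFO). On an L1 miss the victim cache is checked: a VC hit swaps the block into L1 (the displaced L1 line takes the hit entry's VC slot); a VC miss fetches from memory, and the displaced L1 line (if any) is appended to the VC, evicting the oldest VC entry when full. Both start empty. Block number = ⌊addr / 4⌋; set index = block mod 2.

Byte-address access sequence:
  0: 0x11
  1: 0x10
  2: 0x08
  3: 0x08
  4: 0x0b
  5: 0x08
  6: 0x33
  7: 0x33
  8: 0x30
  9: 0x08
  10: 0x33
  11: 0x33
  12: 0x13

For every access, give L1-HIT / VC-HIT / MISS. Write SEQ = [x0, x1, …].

SEQ = [MISS, L1-HIT, MISS, L1-HIT, L1-HIT, L1-HIT, MISS, L1-HIT, L1-HIT, VC-HIT, VC-HIT, L1-HIT, VC-HIT]

#0 0x11→b4/s0 MISS; vc=[]
#1 0x10→b4/s0 L1-HIT; vc=[]
#2 0x8→b2/s0 MISS; vc=[4]
#3 0x8→b2/s0 L1-HIT; vc=[4]
#4 0xb→b2/s0 L1-HIT; vc=[4]
#5 0x8→b2/s0 L1-HIT; vc=[4]
#6 0x33→b12/s0 MISS; vc=[4,2]
#7 0x33→b12/s0 L1-HIT; vc=[4,2]
#8 0x30→b12/s0 L1-HIT; vc=[4,2]
#9 0x8→b2/s0 VC-HIT; vc=[4,12]
#10 0x33→b12/s0 VC-HIT; vc=[4,2]
#11 0x33→b12/s0 L1-HIT; vc=[4,2]
#12 0x13→b4/s0 VC-HIT; vc=[12,2]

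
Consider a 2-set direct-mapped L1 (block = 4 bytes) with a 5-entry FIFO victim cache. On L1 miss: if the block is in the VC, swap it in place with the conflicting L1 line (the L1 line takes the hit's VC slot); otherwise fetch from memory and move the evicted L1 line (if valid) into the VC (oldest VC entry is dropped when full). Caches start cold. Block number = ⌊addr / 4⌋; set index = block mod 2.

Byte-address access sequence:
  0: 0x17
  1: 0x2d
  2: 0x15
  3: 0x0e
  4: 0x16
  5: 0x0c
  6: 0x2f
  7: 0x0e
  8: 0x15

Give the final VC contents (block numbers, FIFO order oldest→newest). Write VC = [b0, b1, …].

  [0] addr=0x17 blk=5 s=1: MISS | VC []
  [1] addr=0x2d blk=11 s=1: MISS | VC [5]
  [2] addr=0x15 blk=5 s=1: VC-HIT | VC [11]
  [3] addr=0xe blk=3 s=1: MISS | VC [11, 5]
  [4] addr=0x16 blk=5 s=1: VC-HIT | VC [11, 3]
  [5] addr=0xc blk=3 s=1: VC-HIT | VC [11, 5]
  [6] addr=0x2f blk=11 s=1: VC-HIT | VC [3, 5]
  [7] addr=0xe blk=3 s=1: VC-HIT | VC [11, 5]
  [8] addr=0x15 blk=5 s=1: VC-HIT | VC [11, 3]

VC = [11, 3]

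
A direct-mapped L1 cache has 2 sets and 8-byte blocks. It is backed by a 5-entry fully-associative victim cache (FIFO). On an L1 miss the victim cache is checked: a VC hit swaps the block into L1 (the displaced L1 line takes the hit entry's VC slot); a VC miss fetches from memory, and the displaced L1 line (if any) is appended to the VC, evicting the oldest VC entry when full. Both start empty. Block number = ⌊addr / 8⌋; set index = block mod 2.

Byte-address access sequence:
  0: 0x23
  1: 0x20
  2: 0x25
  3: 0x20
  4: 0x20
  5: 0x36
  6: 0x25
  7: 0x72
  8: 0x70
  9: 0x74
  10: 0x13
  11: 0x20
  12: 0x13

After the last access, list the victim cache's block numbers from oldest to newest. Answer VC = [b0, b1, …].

VC = [6, 4, 14]

0: 0x23 (blk 4, set 0) → MISS  vc=[]
1: 0x20 (blk 4, set 0) → L1-HIT  vc=[]
2: 0x25 (blk 4, set 0) → L1-HIT  vc=[]
3: 0x20 (blk 4, set 0) → L1-HIT  vc=[]
4: 0x20 (blk 4, set 0) → L1-HIT  vc=[]
5: 0x36 (blk 6, set 0) → MISS  vc=[4]
6: 0x25 (blk 4, set 0) → VC-HIT  vc=[6]
7: 0x72 (blk 14, set 0) → MISS  vc=[6, 4]
8: 0x70 (blk 14, set 0) → L1-HIT  vc=[6, 4]
9: 0x74 (blk 14, set 0) → L1-HIT  vc=[6, 4]
10: 0x13 (blk 2, set 0) → MISS  vc=[6, 4, 14]
11: 0x20 (blk 4, set 0) → VC-HIT  vc=[6, 2, 14]
12: 0x13 (blk 2, set 0) → VC-HIT  vc=[6, 4, 14]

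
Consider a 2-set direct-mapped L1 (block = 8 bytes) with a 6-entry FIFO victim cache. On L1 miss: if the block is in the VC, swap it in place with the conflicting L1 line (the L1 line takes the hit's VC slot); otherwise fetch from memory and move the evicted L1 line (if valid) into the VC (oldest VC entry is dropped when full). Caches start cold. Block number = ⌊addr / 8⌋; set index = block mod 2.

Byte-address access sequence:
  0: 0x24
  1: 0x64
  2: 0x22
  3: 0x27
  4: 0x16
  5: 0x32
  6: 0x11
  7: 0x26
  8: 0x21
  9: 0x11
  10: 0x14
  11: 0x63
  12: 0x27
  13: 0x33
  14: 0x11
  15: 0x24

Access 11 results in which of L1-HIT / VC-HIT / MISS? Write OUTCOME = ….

  [0] addr=0x24 blk=4 s=0: MISS | VC []
  [1] addr=0x64 blk=12 s=0: MISS | VC [4]
  [2] addr=0x22 blk=4 s=0: VC-HIT | VC [12]
  [3] addr=0x27 blk=4 s=0: L1-HIT | VC [12]
  [4] addr=0x16 blk=2 s=0: MISS | VC [12, 4]
  [5] addr=0x32 blk=6 s=0: MISS | VC [12, 4, 2]
  [6] addr=0x11 blk=2 s=0: VC-HIT | VC [12, 4, 6]
  [7] addr=0x26 blk=4 s=0: VC-HIT | VC [12, 2, 6]
  [8] addr=0x21 blk=4 s=0: L1-HIT | VC [12, 2, 6]
  [9] addr=0x11 blk=2 s=0: VC-HIT | VC [12, 4, 6]
  [10] addr=0x14 blk=2 s=0: L1-HIT | VC [12, 4, 6]
  [11] addr=0x63 blk=12 s=0: VC-HIT | VC [2, 4, 6]
  [12] addr=0x27 blk=4 s=0: VC-HIT | VC [2, 12, 6]
  [13] addr=0x33 blk=6 s=0: VC-HIT | VC [2, 12, 4]
  [14] addr=0x11 blk=2 s=0: VC-HIT | VC [6, 12, 4]
  [15] addr=0x24 blk=4 s=0: VC-HIT | VC [6, 12, 2]

OUTCOME = VC-HIT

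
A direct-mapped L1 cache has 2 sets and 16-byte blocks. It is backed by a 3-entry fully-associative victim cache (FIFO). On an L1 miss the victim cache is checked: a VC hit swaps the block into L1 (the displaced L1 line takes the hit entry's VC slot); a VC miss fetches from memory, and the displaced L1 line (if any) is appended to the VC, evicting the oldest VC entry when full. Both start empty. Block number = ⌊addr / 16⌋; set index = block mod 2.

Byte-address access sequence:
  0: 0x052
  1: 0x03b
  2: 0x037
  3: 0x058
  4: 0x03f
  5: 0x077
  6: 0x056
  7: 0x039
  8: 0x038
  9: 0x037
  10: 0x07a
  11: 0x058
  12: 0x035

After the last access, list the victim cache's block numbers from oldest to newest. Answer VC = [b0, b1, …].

0: 0x52 (blk 5, set 1) → MISS  vc=[]
1: 0x3b (blk 3, set 1) → MISS  vc=[5]
2: 0x37 (blk 3, set 1) → L1-HIT  vc=[5]
3: 0x58 (blk 5, set 1) → VC-HIT  vc=[3]
4: 0x3f (blk 3, set 1) → VC-HIT  vc=[5]
5: 0x77 (blk 7, set 1) → MISS  vc=[5, 3]
6: 0x56 (blk 5, set 1) → VC-HIT  vc=[7, 3]
7: 0x39 (blk 3, set 1) → VC-HIT  vc=[7, 5]
8: 0x38 (blk 3, set 1) → L1-HIT  vc=[7, 5]
9: 0x37 (blk 3, set 1) → L1-HIT  vc=[7, 5]
10: 0x7a (blk 7, set 1) → VC-HIT  vc=[3, 5]
11: 0x58 (blk 5, set 1) → VC-HIT  vc=[3, 7]
12: 0x35 (blk 3, set 1) → VC-HIT  vc=[5, 7]

VC = [5, 7]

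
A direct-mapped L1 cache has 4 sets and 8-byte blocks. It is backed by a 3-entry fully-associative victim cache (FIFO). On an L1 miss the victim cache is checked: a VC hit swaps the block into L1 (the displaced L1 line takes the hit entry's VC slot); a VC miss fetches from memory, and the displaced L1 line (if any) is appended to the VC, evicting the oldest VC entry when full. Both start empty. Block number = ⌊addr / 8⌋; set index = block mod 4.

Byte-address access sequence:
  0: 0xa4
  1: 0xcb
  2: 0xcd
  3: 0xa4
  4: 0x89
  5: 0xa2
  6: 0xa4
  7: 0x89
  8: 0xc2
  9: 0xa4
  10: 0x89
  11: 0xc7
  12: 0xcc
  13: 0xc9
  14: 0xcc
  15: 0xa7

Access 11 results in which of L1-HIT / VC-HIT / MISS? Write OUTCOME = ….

OUTCOME = VC-HIT

  [0] addr=0xa4 blk=20 s=0: MISS | VC []
  [1] addr=0xcb blk=25 s=1: MISS | VC []
  [2] addr=0xcd blk=25 s=1: L1-HIT | VC []
  [3] addr=0xa4 blk=20 s=0: L1-HIT | VC []
  [4] addr=0x89 blk=17 s=1: MISS | VC [25]
  [5] addr=0xa2 blk=20 s=0: L1-HIT | VC [25]
  [6] addr=0xa4 blk=20 s=0: L1-HIT | VC [25]
  [7] addr=0x89 blk=17 s=1: L1-HIT | VC [25]
  [8] addr=0xc2 blk=24 s=0: MISS | VC [25, 20]
  [9] addr=0xa4 blk=20 s=0: VC-HIT | VC [25, 24]
  [10] addr=0x89 blk=17 s=1: L1-HIT | VC [25, 24]
  [11] addr=0xc7 blk=24 s=0: VC-HIT | VC [25, 20]
  [12] addr=0xcc blk=25 s=1: VC-HIT | VC [17, 20]
  [13] addr=0xc9 blk=25 s=1: L1-HIT | VC [17, 20]
  [14] addr=0xcc blk=25 s=1: L1-HIT | VC [17, 20]
  [15] addr=0xa7 blk=20 s=0: VC-HIT | VC [17, 24]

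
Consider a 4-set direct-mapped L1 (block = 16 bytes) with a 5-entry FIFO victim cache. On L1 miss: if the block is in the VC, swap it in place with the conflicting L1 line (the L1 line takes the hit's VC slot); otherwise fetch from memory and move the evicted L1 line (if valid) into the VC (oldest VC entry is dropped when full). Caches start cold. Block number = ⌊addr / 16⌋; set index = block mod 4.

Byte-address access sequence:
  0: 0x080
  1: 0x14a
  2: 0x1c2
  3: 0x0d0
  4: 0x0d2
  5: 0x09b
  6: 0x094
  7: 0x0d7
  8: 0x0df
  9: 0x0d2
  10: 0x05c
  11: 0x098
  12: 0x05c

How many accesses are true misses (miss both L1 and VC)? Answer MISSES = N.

0: 0x80 (blk 8, set 0) → MISS  vc=[]
1: 0x14a (blk 20, set 0) → MISS  vc=[8]
2: 0x1c2 (blk 28, set 0) → MISS  vc=[8, 20]
3: 0xd0 (blk 13, set 1) → MISS  vc=[8, 20]
4: 0xd2 (blk 13, set 1) → L1-HIT  vc=[8, 20]
5: 0x9b (blk 9, set 1) → MISS  vc=[8, 20, 13]
6: 0x94 (blk 9, set 1) → L1-HIT  vc=[8, 20, 13]
7: 0xd7 (blk 13, set 1) → VC-HIT  vc=[8, 20, 9]
8: 0xdf (blk 13, set 1) → L1-HIT  vc=[8, 20, 9]
9: 0xd2 (blk 13, set 1) → L1-HIT  vc=[8, 20, 9]
10: 0x5c (blk 5, set 1) → MISS  vc=[8, 20, 9, 13]
11: 0x98 (blk 9, set 1) → VC-HIT  vc=[8, 20, 5, 13]
12: 0x5c (blk 5, set 1) → VC-HIT  vc=[8, 20, 9, 13]

MISSES = 6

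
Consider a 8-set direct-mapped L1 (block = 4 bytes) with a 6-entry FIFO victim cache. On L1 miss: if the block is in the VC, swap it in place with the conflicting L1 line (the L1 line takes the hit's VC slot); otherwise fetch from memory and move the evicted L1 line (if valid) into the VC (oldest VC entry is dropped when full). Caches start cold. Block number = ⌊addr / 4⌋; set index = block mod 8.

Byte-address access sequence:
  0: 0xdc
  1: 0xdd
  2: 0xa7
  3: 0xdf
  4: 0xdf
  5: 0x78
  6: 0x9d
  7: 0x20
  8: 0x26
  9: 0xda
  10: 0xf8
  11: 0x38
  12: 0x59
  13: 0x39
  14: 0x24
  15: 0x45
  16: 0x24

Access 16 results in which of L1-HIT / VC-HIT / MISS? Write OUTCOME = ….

  [0] addr=0xdc blk=55 s=7: MISS | VC []
  [1] addr=0xdd blk=55 s=7: L1-HIT | VC []
  [2] addr=0xa7 blk=41 s=1: MISS | VC []
  [3] addr=0xdf blk=55 s=7: L1-HIT | VC []
  [4] addr=0xdf blk=55 s=7: L1-HIT | VC []
  [5] addr=0x78 blk=30 s=6: MISS | VC []
  [6] addr=0x9d blk=39 s=7: MISS | VC [55]
  [7] addr=0x20 blk=8 s=0: MISS | VC [55]
  [8] addr=0x26 blk=9 s=1: MISS | VC [55, 41]
  [9] addr=0xda blk=54 s=6: MISS | VC [55, 41, 30]
  [10] addr=0xf8 blk=62 s=6: MISS | VC [55, 41, 30, 54]
  [11] addr=0x38 blk=14 s=6: MISS | VC [55, 41, 30, 54, 62]
  [12] addr=0x59 blk=22 s=6: MISS | VC [55, 41, 30, 54, 62, 14]
  [13] addr=0x39 blk=14 s=6: VC-HIT | VC [55, 41, 30, 54, 62, 22]
  [14] addr=0x24 blk=9 s=1: L1-HIT | VC [55, 41, 30, 54, 62, 22]
  [15] addr=0x45 blk=17 s=1: MISS | VC [41, 30, 54, 62, 22, 9]
  [16] addr=0x24 blk=9 s=1: VC-HIT | VC [41, 30, 54, 62, 22, 17]

OUTCOME = VC-HIT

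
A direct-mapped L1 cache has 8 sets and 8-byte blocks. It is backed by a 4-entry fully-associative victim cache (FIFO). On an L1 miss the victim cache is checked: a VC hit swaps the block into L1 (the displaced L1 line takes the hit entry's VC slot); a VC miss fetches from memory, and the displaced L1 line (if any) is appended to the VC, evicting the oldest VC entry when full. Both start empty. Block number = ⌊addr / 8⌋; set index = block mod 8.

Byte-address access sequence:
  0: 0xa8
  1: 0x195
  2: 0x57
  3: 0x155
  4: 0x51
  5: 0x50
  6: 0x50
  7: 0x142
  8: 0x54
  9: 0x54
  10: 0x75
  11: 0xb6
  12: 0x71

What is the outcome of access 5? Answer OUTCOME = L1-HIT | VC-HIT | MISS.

  [0] addr=0xa8 blk=21 s=5: MISS | VC []
  [1] addr=0x195 blk=50 s=2: MISS | VC []
  [2] addr=0x57 blk=10 s=2: MISS | VC [50]
  [3] addr=0x155 blk=42 s=2: MISS | VC [50, 10]
  [4] addr=0x51 blk=10 s=2: VC-HIT | VC [50, 42]
  [5] addr=0x50 blk=10 s=2: L1-HIT | VC [50, 42]
  [6] addr=0x50 blk=10 s=2: L1-HIT | VC [50, 42]
  [7] addr=0x142 blk=40 s=0: MISS | VC [50, 42]
  [8] addr=0x54 blk=10 s=2: L1-HIT | VC [50, 42]
  [9] addr=0x54 blk=10 s=2: L1-HIT | VC [50, 42]
  [10] addr=0x75 blk=14 s=6: MISS | VC [50, 42]
  [11] addr=0xb6 blk=22 s=6: MISS | VC [50, 42, 14]
  [12] addr=0x71 blk=14 s=6: VC-HIT | VC [50, 42, 22]

OUTCOME = L1-HIT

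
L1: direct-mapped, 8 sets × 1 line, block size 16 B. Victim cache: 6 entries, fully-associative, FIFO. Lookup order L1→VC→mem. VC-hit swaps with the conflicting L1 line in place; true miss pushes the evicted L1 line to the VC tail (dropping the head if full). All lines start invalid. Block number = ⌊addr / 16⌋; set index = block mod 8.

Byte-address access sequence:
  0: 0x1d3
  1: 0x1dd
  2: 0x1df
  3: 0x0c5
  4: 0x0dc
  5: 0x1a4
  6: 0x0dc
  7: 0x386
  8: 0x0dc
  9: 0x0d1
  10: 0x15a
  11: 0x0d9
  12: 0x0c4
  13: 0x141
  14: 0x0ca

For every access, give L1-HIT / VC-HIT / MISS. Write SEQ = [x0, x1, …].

SEQ = [MISS, L1-HIT, L1-HIT, MISS, MISS, MISS, L1-HIT, MISS, L1-HIT, L1-HIT, MISS, VC-HIT, L1-HIT, MISS, VC-HIT]

0: 0x1d3 (blk 29, set 5) → MISS  vc=[]
1: 0x1dd (blk 29, set 5) → L1-HIT  vc=[]
2: 0x1df (blk 29, set 5) → L1-HIT  vc=[]
3: 0xc5 (blk 12, set 4) → MISS  vc=[]
4: 0xdc (blk 13, set 5) → MISS  vc=[29]
5: 0x1a4 (blk 26, set 2) → MISS  vc=[29]
6: 0xdc (blk 13, set 5) → L1-HIT  vc=[29]
7: 0x386 (blk 56, set 0) → MISS  vc=[29]
8: 0xdc (blk 13, set 5) → L1-HIT  vc=[29]
9: 0xd1 (blk 13, set 5) → L1-HIT  vc=[29]
10: 0x15a (blk 21, set 5) → MISS  vc=[29, 13]
11: 0xd9 (blk 13, set 5) → VC-HIT  vc=[29, 21]
12: 0xc4 (blk 12, set 4) → L1-HIT  vc=[29, 21]
13: 0x141 (blk 20, set 4) → MISS  vc=[29, 21, 12]
14: 0xca (blk 12, set 4) → VC-HIT  vc=[29, 21, 20]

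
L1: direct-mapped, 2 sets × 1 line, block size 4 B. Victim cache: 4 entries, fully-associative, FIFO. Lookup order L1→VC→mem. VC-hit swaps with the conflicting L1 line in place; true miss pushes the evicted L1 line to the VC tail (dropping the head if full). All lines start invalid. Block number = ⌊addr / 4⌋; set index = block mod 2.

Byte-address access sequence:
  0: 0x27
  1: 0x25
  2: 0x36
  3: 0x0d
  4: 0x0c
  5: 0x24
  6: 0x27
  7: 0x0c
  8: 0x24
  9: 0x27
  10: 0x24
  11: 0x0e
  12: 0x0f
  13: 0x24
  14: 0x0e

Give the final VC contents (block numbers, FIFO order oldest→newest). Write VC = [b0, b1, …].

#0 0x27→b9/s1 MISS; vc=[]
#1 0x25→b9/s1 L1-HIT; vc=[]
#2 0x36→b13/s1 MISS; vc=[9]
#3 0xd→b3/s1 MISS; vc=[9,13]
#4 0xc→b3/s1 L1-HIT; vc=[9,13]
#5 0x24→b9/s1 VC-HIT; vc=[3,13]
#6 0x27→b9/s1 L1-HIT; vc=[3,13]
#7 0xc→b3/s1 VC-HIT; vc=[9,13]
#8 0x24→b9/s1 VC-HIT; vc=[3,13]
#9 0x27→b9/s1 L1-HIT; vc=[3,13]
#10 0x24→b9/s1 L1-HIT; vc=[3,13]
#11 0xe→b3/s1 VC-HIT; vc=[9,13]
#12 0xf→b3/s1 L1-HIT; vc=[9,13]
#13 0x24→b9/s1 VC-HIT; vc=[3,13]
#14 0xe→b3/s1 VC-HIT; vc=[9,13]

VC = [9, 13]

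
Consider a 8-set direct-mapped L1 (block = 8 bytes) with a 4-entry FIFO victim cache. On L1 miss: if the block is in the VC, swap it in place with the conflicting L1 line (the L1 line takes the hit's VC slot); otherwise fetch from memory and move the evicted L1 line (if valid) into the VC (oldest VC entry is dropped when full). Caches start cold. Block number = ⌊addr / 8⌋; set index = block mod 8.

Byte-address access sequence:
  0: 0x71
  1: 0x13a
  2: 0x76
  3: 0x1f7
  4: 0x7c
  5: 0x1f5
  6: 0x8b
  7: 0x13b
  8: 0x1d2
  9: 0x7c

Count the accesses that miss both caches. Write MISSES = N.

MISSES = 6

0: 0x71 (blk 14, set 6) → MISS  vc=[]
1: 0x13a (blk 39, set 7) → MISS  vc=[]
2: 0x76 (blk 14, set 6) → L1-HIT  vc=[]
3: 0x1f7 (blk 62, set 6) → MISS  vc=[14]
4: 0x7c (blk 15, set 7) → MISS  vc=[14, 39]
5: 0x1f5 (blk 62, set 6) → L1-HIT  vc=[14, 39]
6: 0x8b (blk 17, set 1) → MISS  vc=[14, 39]
7: 0x13b (blk 39, set 7) → VC-HIT  vc=[14, 15]
8: 0x1d2 (blk 58, set 2) → MISS  vc=[14, 15]
9: 0x7c (blk 15, set 7) → VC-HIT  vc=[14, 39]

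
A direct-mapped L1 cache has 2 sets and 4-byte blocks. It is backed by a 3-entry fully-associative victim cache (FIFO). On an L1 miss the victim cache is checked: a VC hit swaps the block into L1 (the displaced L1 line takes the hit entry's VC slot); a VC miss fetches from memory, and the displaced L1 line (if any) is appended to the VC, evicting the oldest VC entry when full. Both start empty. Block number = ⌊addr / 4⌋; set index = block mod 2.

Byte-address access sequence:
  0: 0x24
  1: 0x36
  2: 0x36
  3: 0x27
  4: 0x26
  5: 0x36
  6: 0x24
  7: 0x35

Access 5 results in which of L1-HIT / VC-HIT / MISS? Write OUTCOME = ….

OUTCOME = VC-HIT

  [0] addr=0x24 blk=9 s=1: MISS | VC []
  [1] addr=0x36 blk=13 s=1: MISS | VC [9]
  [2] addr=0x36 blk=13 s=1: L1-HIT | VC [9]
  [3] addr=0x27 blk=9 s=1: VC-HIT | VC [13]
  [4] addr=0x26 blk=9 s=1: L1-HIT | VC [13]
  [5] addr=0x36 blk=13 s=1: VC-HIT | VC [9]
  [6] addr=0x24 blk=9 s=1: VC-HIT | VC [13]
  [7] addr=0x35 blk=13 s=1: VC-HIT | VC [9]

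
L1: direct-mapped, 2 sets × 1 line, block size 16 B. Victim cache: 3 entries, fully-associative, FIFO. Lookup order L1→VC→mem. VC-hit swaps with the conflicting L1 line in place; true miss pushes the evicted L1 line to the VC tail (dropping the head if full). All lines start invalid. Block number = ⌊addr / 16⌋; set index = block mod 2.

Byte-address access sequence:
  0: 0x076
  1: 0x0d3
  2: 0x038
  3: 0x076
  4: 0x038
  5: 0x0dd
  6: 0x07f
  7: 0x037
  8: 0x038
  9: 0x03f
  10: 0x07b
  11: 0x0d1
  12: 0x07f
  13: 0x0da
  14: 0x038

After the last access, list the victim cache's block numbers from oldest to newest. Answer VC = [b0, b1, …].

0: 0x76 (blk 7, set 1) → MISS  vc=[]
1: 0xd3 (blk 13, set 1) → MISS  vc=[7]
2: 0x38 (blk 3, set 1) → MISS  vc=[7, 13]
3: 0x76 (blk 7, set 1) → VC-HIT  vc=[3, 13]
4: 0x38 (blk 3, set 1) → VC-HIT  vc=[7, 13]
5: 0xdd (blk 13, set 1) → VC-HIT  vc=[7, 3]
6: 0x7f (blk 7, set 1) → VC-HIT  vc=[13, 3]
7: 0x37 (blk 3, set 1) → VC-HIT  vc=[13, 7]
8: 0x38 (blk 3, set 1) → L1-HIT  vc=[13, 7]
9: 0x3f (blk 3, set 1) → L1-HIT  vc=[13, 7]
10: 0x7b (blk 7, set 1) → VC-HIT  vc=[13, 3]
11: 0xd1 (blk 13, set 1) → VC-HIT  vc=[7, 3]
12: 0x7f (blk 7, set 1) → VC-HIT  vc=[13, 3]
13: 0xda (blk 13, set 1) → VC-HIT  vc=[7, 3]
14: 0x38 (blk 3, set 1) → VC-HIT  vc=[7, 13]

VC = [7, 13]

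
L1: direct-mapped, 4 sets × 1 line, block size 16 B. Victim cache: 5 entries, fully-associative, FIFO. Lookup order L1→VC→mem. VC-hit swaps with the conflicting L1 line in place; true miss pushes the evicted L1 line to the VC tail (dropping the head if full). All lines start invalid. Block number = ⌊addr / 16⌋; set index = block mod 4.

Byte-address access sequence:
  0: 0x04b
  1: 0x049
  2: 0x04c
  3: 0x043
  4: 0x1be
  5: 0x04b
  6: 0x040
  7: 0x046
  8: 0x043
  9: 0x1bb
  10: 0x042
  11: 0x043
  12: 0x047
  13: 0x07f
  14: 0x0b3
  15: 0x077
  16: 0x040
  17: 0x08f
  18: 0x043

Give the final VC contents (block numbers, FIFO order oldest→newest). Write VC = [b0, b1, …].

0: 0x4b (blk 4, set 0) → MISS  vc=[]
1: 0x49 (blk 4, set 0) → L1-HIT  vc=[]
2: 0x4c (blk 4, set 0) → L1-HIT  vc=[]
3: 0x43 (blk 4, set 0) → L1-HIT  vc=[]
4: 0x1be (blk 27, set 3) → MISS  vc=[]
5: 0x4b (blk 4, set 0) → L1-HIT  vc=[]
6: 0x40 (blk 4, set 0) → L1-HIT  vc=[]
7: 0x46 (blk 4, set 0) → L1-HIT  vc=[]
8: 0x43 (blk 4, set 0) → L1-HIT  vc=[]
9: 0x1bb (blk 27, set 3) → L1-HIT  vc=[]
10: 0x42 (blk 4, set 0) → L1-HIT  vc=[]
11: 0x43 (blk 4, set 0) → L1-HIT  vc=[]
12: 0x47 (blk 4, set 0) → L1-HIT  vc=[]
13: 0x7f (blk 7, set 3) → MISS  vc=[27]
14: 0xb3 (blk 11, set 3) → MISS  vc=[27, 7]
15: 0x77 (blk 7, set 3) → VC-HIT  vc=[27, 11]
16: 0x40 (blk 4, set 0) → L1-HIT  vc=[27, 11]
17: 0x8f (blk 8, set 0) → MISS  vc=[27, 11, 4]
18: 0x43 (blk 4, set 0) → VC-HIT  vc=[27, 11, 8]

VC = [27, 11, 8]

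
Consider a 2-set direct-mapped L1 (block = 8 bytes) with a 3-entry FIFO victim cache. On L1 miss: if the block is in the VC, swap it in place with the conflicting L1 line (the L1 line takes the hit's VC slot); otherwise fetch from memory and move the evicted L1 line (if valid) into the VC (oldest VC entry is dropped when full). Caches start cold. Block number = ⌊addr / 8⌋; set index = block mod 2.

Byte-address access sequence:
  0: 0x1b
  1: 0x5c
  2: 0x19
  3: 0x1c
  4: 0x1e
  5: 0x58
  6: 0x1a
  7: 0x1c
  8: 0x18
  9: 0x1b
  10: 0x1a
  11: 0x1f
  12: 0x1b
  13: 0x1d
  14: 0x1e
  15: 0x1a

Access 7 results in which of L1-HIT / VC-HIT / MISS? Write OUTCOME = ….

#0 0x1b→b3/s1 MISS; vc=[]
#1 0x5c→b11/s1 MISS; vc=[3]
#2 0x19→b3/s1 VC-HIT; vc=[11]
#3 0x1c→b3/s1 L1-HIT; vc=[11]
#4 0x1e→b3/s1 L1-HIT; vc=[11]
#5 0x58→b11/s1 VC-HIT; vc=[3]
#6 0x1a→b3/s1 VC-HIT; vc=[11]
#7 0x1c→b3/s1 L1-HIT; vc=[11]
#8 0x18→b3/s1 L1-HIT; vc=[11]
#9 0x1b→b3/s1 L1-HIT; vc=[11]
#10 0x1a→b3/s1 L1-HIT; vc=[11]
#11 0x1f→b3/s1 L1-HIT; vc=[11]
#12 0x1b→b3/s1 L1-HIT; vc=[11]
#13 0x1d→b3/s1 L1-HIT; vc=[11]
#14 0x1e→b3/s1 L1-HIT; vc=[11]
#15 0x1a→b3/s1 L1-HIT; vc=[11]

OUTCOME = L1-HIT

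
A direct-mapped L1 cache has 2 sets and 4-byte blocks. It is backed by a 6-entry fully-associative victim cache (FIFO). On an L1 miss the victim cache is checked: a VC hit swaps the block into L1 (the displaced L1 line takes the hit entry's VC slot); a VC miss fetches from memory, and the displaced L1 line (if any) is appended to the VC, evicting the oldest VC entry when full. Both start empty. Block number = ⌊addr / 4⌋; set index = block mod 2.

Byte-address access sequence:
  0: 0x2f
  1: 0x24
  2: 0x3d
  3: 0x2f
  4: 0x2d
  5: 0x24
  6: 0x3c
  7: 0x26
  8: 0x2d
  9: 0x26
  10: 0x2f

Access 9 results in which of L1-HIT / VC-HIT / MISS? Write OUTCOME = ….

0: 0x2f (blk 11, set 1) → MISS  vc=[]
1: 0x24 (blk 9, set 1) → MISS  vc=[11]
2: 0x3d (blk 15, set 1) → MISS  vc=[11, 9]
3: 0x2f (blk 11, set 1) → VC-HIT  vc=[15, 9]
4: 0x2d (blk 11, set 1) → L1-HIT  vc=[15, 9]
5: 0x24 (blk 9, set 1) → VC-HIT  vc=[15, 11]
6: 0x3c (blk 15, set 1) → VC-HIT  vc=[9, 11]
7: 0x26 (blk 9, set 1) → VC-HIT  vc=[15, 11]
8: 0x2d (blk 11, set 1) → VC-HIT  vc=[15, 9]
9: 0x26 (blk 9, set 1) → VC-HIT  vc=[15, 11]
10: 0x2f (blk 11, set 1) → VC-HIT  vc=[15, 9]

OUTCOME = VC-HIT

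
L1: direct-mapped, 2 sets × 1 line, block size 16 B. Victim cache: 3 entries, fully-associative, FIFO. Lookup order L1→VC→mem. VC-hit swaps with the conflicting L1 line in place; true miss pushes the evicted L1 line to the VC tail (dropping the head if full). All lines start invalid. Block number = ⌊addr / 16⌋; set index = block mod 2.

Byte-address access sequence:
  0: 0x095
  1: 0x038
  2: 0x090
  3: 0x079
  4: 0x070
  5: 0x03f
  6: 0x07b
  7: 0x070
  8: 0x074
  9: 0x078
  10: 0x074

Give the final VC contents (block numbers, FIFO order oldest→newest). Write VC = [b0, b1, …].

#0 0x95→b9/s1 MISS; vc=[]
#1 0x38→b3/s1 MISS; vc=[9]
#2 0x90→b9/s1 VC-HIT; vc=[3]
#3 0x79→b7/s1 MISS; vc=[3,9]
#4 0x70→b7/s1 L1-HIT; vc=[3,9]
#5 0x3f→b3/s1 VC-HIT; vc=[7,9]
#6 0x7b→b7/s1 VC-HIT; vc=[3,9]
#7 0x70→b7/s1 L1-HIT; vc=[3,9]
#8 0x74→b7/s1 L1-HIT; vc=[3,9]
#9 0x78→b7/s1 L1-HIT; vc=[3,9]
#10 0x74→b7/s1 L1-HIT; vc=[3,9]

VC = [3, 9]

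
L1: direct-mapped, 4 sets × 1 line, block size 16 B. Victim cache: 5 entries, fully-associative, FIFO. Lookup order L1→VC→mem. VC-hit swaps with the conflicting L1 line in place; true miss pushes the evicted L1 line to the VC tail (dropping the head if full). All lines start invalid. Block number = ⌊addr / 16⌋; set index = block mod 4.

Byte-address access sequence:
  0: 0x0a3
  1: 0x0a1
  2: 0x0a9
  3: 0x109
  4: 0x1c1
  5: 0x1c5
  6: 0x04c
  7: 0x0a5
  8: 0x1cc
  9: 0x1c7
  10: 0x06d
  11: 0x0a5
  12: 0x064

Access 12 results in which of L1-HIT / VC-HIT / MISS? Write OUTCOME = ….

#0 0xa3→b10/s2 MISS; vc=[]
#1 0xa1→b10/s2 L1-HIT; vc=[]
#2 0xa9→b10/s2 L1-HIT; vc=[]
#3 0x109→b16/s0 MISS; vc=[]
#4 0x1c1→b28/s0 MISS; vc=[16]
#5 0x1c5→b28/s0 L1-HIT; vc=[16]
#6 0x4c→b4/s0 MISS; vc=[16,28]
#7 0xa5→b10/s2 L1-HIT; vc=[16,28]
#8 0x1cc→b28/s0 VC-HIT; vc=[16,4]
#9 0x1c7→b28/s0 L1-HIT; vc=[16,4]
#10 0x6d→b6/s2 MISS; vc=[16,4,10]
#11 0xa5→b10/s2 VC-HIT; vc=[16,4,6]
#12 0x64→b6/s2 VC-HIT; vc=[16,4,10]

OUTCOME = VC-HIT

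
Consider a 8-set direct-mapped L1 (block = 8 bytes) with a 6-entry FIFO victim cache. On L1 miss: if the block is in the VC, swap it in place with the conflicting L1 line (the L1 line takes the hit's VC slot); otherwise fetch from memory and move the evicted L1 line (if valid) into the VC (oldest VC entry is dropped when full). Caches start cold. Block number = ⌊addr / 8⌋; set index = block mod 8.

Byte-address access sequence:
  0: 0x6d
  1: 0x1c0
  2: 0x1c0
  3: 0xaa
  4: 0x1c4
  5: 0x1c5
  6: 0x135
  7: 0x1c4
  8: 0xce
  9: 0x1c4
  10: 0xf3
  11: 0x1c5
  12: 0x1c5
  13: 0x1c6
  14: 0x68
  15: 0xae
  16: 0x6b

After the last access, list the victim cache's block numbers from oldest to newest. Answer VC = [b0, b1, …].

VC = [21, 38]

#0 0x6d→b13/s5 MISS; vc=[]
#1 0x1c0→b56/s0 MISS; vc=[]
#2 0x1c0→b56/s0 L1-HIT; vc=[]
#3 0xaa→b21/s5 MISS; vc=[13]
#4 0x1c4→b56/s0 L1-HIT; vc=[13]
#5 0x1c5→b56/s0 L1-HIT; vc=[13]
#6 0x135→b38/s6 MISS; vc=[13]
#7 0x1c4→b56/s0 L1-HIT; vc=[13]
#8 0xce→b25/s1 MISS; vc=[13]
#9 0x1c4→b56/s0 L1-HIT; vc=[13]
#10 0xf3→b30/s6 MISS; vc=[13,38]
#11 0x1c5→b56/s0 L1-HIT; vc=[13,38]
#12 0x1c5→b56/s0 L1-HIT; vc=[13,38]
#13 0x1c6→b56/s0 L1-HIT; vc=[13,38]
#14 0x68→b13/s5 VC-HIT; vc=[21,38]
#15 0xae→b21/s5 VC-HIT; vc=[13,38]
#16 0x6b→b13/s5 VC-HIT; vc=[21,38]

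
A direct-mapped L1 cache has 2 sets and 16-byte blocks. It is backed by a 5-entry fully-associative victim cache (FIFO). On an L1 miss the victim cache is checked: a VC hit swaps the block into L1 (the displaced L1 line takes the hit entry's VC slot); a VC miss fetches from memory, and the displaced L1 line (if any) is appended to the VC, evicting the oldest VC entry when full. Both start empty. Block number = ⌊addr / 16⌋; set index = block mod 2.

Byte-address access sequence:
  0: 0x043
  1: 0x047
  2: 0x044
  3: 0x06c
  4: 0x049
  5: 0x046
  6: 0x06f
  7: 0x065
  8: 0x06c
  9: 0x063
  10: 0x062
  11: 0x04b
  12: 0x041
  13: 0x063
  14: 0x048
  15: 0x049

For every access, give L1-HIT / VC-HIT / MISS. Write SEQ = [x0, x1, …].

SEQ = [MISS, L1-HIT, L1-HIT, MISS, VC-HIT, L1-HIT, VC-HIT, L1-HIT, L1-HIT, L1-HIT, L1-HIT, VC-HIT, L1-HIT, VC-HIT, VC-HIT, L1-HIT]

  [0] addr=0x43 blk=4 s=0: MISS | VC []
  [1] addr=0x47 blk=4 s=0: L1-HIT | VC []
  [2] addr=0x44 blk=4 s=0: L1-HIT | VC []
  [3] addr=0x6c blk=6 s=0: MISS | VC [4]
  [4] addr=0x49 blk=4 s=0: VC-HIT | VC [6]
  [5] addr=0x46 blk=4 s=0: L1-HIT | VC [6]
  [6] addr=0x6f blk=6 s=0: VC-HIT | VC [4]
  [7] addr=0x65 blk=6 s=0: L1-HIT | VC [4]
  [8] addr=0x6c blk=6 s=0: L1-HIT | VC [4]
  [9] addr=0x63 blk=6 s=0: L1-HIT | VC [4]
  [10] addr=0x62 blk=6 s=0: L1-HIT | VC [4]
  [11] addr=0x4b blk=4 s=0: VC-HIT | VC [6]
  [12] addr=0x41 blk=4 s=0: L1-HIT | VC [6]
  [13] addr=0x63 blk=6 s=0: VC-HIT | VC [4]
  [14] addr=0x48 blk=4 s=0: VC-HIT | VC [6]
  [15] addr=0x49 blk=4 s=0: L1-HIT | VC [6]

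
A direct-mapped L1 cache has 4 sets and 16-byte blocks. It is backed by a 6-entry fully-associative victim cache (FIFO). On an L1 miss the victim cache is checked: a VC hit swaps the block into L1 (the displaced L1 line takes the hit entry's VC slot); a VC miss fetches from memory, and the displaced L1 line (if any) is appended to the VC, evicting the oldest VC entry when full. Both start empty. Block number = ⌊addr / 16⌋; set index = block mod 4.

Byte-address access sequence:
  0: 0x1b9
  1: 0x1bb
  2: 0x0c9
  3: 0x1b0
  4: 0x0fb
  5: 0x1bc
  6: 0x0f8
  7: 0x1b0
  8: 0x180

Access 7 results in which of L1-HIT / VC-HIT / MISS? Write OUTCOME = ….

  [0] addr=0x1b9 blk=27 s=3: MISS | VC []
  [1] addr=0x1bb blk=27 s=3: L1-HIT | VC []
  [2] addr=0xc9 blk=12 s=0: MISS | VC []
  [3] addr=0x1b0 blk=27 s=3: L1-HIT | VC []
  [4] addr=0xfb blk=15 s=3: MISS | VC [27]
  [5] addr=0x1bc blk=27 s=3: VC-HIT | VC [15]
  [6] addr=0xf8 blk=15 s=3: VC-HIT | VC [27]
  [7] addr=0x1b0 blk=27 s=3: VC-HIT | VC [15]
  [8] addr=0x180 blk=24 s=0: MISS | VC [15, 12]

OUTCOME = VC-HIT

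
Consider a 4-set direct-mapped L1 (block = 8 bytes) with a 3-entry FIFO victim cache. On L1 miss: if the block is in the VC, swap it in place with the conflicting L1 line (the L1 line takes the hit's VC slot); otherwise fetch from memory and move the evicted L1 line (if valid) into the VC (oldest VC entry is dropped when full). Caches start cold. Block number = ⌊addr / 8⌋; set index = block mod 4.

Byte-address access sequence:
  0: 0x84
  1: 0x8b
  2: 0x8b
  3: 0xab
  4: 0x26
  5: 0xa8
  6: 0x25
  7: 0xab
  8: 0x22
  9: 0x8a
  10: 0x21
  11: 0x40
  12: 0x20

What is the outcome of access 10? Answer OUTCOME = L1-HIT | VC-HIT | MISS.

OUTCOME = L1-HIT

0: 0x84 (blk 16, set 0) → MISS  vc=[]
1: 0x8b (blk 17, set 1) → MISS  vc=[]
2: 0x8b (blk 17, set 1) → L1-HIT  vc=[]
3: 0xab (blk 21, set 1) → MISS  vc=[17]
4: 0x26 (blk 4, set 0) → MISS  vc=[17, 16]
5: 0xa8 (blk 21, set 1) → L1-HIT  vc=[17, 16]
6: 0x25 (blk 4, set 0) → L1-HIT  vc=[17, 16]
7: 0xab (blk 21, set 1) → L1-HIT  vc=[17, 16]
8: 0x22 (blk 4, set 0) → L1-HIT  vc=[17, 16]
9: 0x8a (blk 17, set 1) → VC-HIT  vc=[21, 16]
10: 0x21 (blk 4, set 0) → L1-HIT  vc=[21, 16]
11: 0x40 (blk 8, set 0) → MISS  vc=[21, 16, 4]
12: 0x20 (blk 4, set 0) → VC-HIT  vc=[21, 16, 8]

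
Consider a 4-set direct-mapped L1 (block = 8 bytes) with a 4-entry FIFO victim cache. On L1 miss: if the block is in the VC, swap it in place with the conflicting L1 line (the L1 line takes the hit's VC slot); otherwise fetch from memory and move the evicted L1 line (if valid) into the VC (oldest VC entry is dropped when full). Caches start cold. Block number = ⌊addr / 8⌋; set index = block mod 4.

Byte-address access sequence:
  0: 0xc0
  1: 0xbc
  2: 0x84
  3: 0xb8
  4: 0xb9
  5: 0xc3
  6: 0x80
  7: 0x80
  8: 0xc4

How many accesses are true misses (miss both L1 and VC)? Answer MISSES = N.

MISSES = 3

0: 0xc0 (blk 24, set 0) → MISS  vc=[]
1: 0xbc (blk 23, set 3) → MISS  vc=[]
2: 0x84 (blk 16, set 0) → MISS  vc=[24]
3: 0xb8 (blk 23, set 3) → L1-HIT  vc=[24]
4: 0xb9 (blk 23, set 3) → L1-HIT  vc=[24]
5: 0xc3 (blk 24, set 0) → VC-HIT  vc=[16]
6: 0x80 (blk 16, set 0) → VC-HIT  vc=[24]
7: 0x80 (blk 16, set 0) → L1-HIT  vc=[24]
8: 0xc4 (blk 24, set 0) → VC-HIT  vc=[16]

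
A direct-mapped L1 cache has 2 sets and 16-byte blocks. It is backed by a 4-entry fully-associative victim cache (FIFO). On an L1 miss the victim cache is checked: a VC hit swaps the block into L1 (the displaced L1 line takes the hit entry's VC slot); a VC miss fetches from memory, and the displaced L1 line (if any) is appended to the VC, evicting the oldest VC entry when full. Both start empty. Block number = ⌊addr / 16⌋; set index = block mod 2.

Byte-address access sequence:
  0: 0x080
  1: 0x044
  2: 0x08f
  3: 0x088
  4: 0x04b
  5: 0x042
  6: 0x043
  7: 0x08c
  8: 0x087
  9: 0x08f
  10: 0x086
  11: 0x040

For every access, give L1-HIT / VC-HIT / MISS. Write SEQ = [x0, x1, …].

SEQ = [MISS, MISS, VC-HIT, L1-HIT, VC-HIT, L1-HIT, L1-HIT, VC-HIT, L1-HIT, L1-HIT, L1-HIT, VC-HIT]

0: 0x80 (blk 8, set 0) → MISS  vc=[]
1: 0x44 (blk 4, set 0) → MISS  vc=[8]
2: 0x8f (blk 8, set 0) → VC-HIT  vc=[4]
3: 0x88 (blk 8, set 0) → L1-HIT  vc=[4]
4: 0x4b (blk 4, set 0) → VC-HIT  vc=[8]
5: 0x42 (blk 4, set 0) → L1-HIT  vc=[8]
6: 0x43 (blk 4, set 0) → L1-HIT  vc=[8]
7: 0x8c (blk 8, set 0) → VC-HIT  vc=[4]
8: 0x87 (blk 8, set 0) → L1-HIT  vc=[4]
9: 0x8f (blk 8, set 0) → L1-HIT  vc=[4]
10: 0x86 (blk 8, set 0) → L1-HIT  vc=[4]
11: 0x40 (blk 4, set 0) → VC-HIT  vc=[8]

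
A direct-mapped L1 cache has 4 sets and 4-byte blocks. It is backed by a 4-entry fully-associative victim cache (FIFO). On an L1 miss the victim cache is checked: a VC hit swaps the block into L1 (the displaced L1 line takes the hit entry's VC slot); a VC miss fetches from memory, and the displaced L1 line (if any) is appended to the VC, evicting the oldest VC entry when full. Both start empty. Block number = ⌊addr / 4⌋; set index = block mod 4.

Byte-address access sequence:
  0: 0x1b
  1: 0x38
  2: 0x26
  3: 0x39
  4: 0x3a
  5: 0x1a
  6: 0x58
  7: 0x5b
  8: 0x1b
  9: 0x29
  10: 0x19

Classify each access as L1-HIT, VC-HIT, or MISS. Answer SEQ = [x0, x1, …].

SEQ = [MISS, MISS, MISS, L1-HIT, L1-HIT, VC-HIT, MISS, L1-HIT, VC-HIT, MISS, VC-HIT]

#0 0x1b→b6/s2 MISS; vc=[]
#1 0x38→b14/s2 MISS; vc=[6]
#2 0x26→b9/s1 MISS; vc=[6]
#3 0x39→b14/s2 L1-HIT; vc=[6]
#4 0x3a→b14/s2 L1-HIT; vc=[6]
#5 0x1a→b6/s2 VC-HIT; vc=[14]
#6 0x58→b22/s2 MISS; vc=[14,6]
#7 0x5b→b22/s2 L1-HIT; vc=[14,6]
#8 0x1b→b6/s2 VC-HIT; vc=[14,22]
#9 0x29→b10/s2 MISS; vc=[14,22,6]
#10 0x19→b6/s2 VC-HIT; vc=[14,22,10]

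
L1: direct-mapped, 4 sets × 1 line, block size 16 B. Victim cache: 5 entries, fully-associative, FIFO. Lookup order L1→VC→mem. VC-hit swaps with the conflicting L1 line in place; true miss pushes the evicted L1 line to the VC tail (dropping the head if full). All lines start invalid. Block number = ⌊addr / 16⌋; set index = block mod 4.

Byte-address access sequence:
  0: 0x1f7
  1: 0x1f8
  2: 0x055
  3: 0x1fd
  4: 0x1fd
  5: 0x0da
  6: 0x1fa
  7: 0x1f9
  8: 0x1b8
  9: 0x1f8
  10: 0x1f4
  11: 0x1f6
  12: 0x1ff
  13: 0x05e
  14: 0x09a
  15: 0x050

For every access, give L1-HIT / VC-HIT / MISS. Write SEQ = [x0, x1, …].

SEQ = [MISS, L1-HIT, MISS, L1-HIT, L1-HIT, MISS, L1-HIT, L1-HIT, MISS, VC-HIT, L1-HIT, L1-HIT, L1-HIT, VC-HIT, MISS, VC-HIT]

#0 0x1f7→b31/s3 MISS; vc=[]
#1 0x1f8→b31/s3 L1-HIT; vc=[]
#2 0x55→b5/s1 MISS; vc=[]
#3 0x1fd→b31/s3 L1-HIT; vc=[]
#4 0x1fd→b31/s3 L1-HIT; vc=[]
#5 0xda→b13/s1 MISS; vc=[5]
#6 0x1fa→b31/s3 L1-HIT; vc=[5]
#7 0x1f9→b31/s3 L1-HIT; vc=[5]
#8 0x1b8→b27/s3 MISS; vc=[5,31]
#9 0x1f8→b31/s3 VC-HIT; vc=[5,27]
#10 0x1f4→b31/s3 L1-HIT; vc=[5,27]
#11 0x1f6→b31/s3 L1-HIT; vc=[5,27]
#12 0x1ff→b31/s3 L1-HIT; vc=[5,27]
#13 0x5e→b5/s1 VC-HIT; vc=[13,27]
#14 0x9a→b9/s1 MISS; vc=[13,27,5]
#15 0x50→b5/s1 VC-HIT; vc=[13,27,9]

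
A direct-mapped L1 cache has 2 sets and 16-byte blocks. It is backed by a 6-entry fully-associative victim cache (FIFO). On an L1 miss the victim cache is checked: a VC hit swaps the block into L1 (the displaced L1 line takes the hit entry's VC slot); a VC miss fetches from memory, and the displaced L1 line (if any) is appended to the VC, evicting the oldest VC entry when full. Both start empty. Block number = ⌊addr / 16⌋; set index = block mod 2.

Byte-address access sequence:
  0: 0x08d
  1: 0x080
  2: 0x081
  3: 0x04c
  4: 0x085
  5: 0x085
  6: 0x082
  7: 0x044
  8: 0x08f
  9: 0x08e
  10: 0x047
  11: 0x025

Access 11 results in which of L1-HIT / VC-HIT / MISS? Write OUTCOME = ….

OUTCOME = MISS

0: 0x8d (blk 8, set 0) → MISS  vc=[]
1: 0x80 (blk 8, set 0) → L1-HIT  vc=[]
2: 0x81 (blk 8, set 0) → L1-HIT  vc=[]
3: 0x4c (blk 4, set 0) → MISS  vc=[8]
4: 0x85 (blk 8, set 0) → VC-HIT  vc=[4]
5: 0x85 (blk 8, set 0) → L1-HIT  vc=[4]
6: 0x82 (blk 8, set 0) → L1-HIT  vc=[4]
7: 0x44 (blk 4, set 0) → VC-HIT  vc=[8]
8: 0x8f (blk 8, set 0) → VC-HIT  vc=[4]
9: 0x8e (blk 8, set 0) → L1-HIT  vc=[4]
10: 0x47 (blk 4, set 0) → VC-HIT  vc=[8]
11: 0x25 (blk 2, set 0) → MISS  vc=[8, 4]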